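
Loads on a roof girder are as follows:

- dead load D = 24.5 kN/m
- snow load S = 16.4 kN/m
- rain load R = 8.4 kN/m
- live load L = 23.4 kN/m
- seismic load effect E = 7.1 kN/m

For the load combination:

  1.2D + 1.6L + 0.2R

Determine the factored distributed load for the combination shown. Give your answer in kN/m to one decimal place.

1.2(24.5) + 1.6(23.4) + 0.2(8.4) = 29.4 + 37.4 + 1.7 = 68.5
w_u = 68.5 kN/m.

68.5 kN/m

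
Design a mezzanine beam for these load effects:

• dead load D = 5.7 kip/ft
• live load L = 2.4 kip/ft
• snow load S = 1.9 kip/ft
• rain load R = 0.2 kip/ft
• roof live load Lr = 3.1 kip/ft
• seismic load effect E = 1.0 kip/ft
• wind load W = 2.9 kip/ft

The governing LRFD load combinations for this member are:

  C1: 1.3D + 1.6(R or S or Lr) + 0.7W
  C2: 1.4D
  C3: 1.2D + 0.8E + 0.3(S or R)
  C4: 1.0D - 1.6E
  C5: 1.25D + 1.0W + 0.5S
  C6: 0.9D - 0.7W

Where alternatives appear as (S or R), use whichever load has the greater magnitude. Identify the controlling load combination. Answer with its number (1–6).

(R or S or Lr) → Lr = 3.1 kip/ft; (S or R) → S = 1.9 kip/ft.
C1: 1.3(5.7) + 1.6(3.1) + 0.7(2.9) = 7.4 + 5.0 + 2.0 = 14.4
C2: 1.4(5.7) = 8.0
C3: 1.2(5.7) + 0.8(1.0) + 0.3(1.9) = 6.8 + 0.8 + 0.6 = 8.2
C4: 1.0(5.7) - 1.6(1.0) = 5.7 - 1.6 = 4.1
C5: 1.25(5.7) + 1.0(2.9) + 0.5(1.9) = 7.1 + 2.9 + 1.0 = 11.0
C6: 0.9(5.7) - 0.7(2.9) = 5.1 - 2.0 = 3.1
The largest value is 14.4 kip/ft from combination 1.

Combination 1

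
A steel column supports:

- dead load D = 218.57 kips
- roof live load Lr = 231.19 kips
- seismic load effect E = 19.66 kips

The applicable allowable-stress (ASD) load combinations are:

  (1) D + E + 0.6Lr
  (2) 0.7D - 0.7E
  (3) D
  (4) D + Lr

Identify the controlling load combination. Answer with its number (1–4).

(1) 1.0(218.57) + 1.0(19.66) + 0.6(231.19) = 218.57 + 19.66 + 138.71 = 376.94
(2) 0.7(218.57) - 0.7(19.66) = 153.00 - 13.76 = 139.24
(3) 1.0(218.57) = 218.57
(4) 1.0(218.57) + 1.0(231.19) = 218.57 + 231.19 = 449.76
The largest value is 449.76 kips from combination 4.

Combination 4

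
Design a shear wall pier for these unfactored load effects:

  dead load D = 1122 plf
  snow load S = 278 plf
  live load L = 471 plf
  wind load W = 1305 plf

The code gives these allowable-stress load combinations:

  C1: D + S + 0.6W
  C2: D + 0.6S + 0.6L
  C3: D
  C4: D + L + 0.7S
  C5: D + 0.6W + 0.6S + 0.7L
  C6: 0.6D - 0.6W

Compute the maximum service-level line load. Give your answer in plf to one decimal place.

C1: 1.0(1122) + 1.0(278) + 0.6(1305) = 1122.0 + 278.0 + 783.0 = 2183.0
C2: 1.0(1122) + 0.6(278) + 0.6(471) = 1122.0 + 166.8 + 282.6 = 1571.4
C3: 1.0(1122) = 1122.0
C4: 1.0(1122) + 1.0(471) + 0.7(278) = 1122.0 + 471.0 + 194.6 = 1787.6
C5: 1.0(1122) + 0.6(1305) + 0.6(278) + 0.7(471) = 1122.0 + 783.0 + 166.8 + 329.7 = 2401.5
C6: 0.6(1122) - 0.6(1305) = 673.2 - 783.0 = -109.8
The controlling combination is 5, giving 2401.5 plf.

2401.5 plf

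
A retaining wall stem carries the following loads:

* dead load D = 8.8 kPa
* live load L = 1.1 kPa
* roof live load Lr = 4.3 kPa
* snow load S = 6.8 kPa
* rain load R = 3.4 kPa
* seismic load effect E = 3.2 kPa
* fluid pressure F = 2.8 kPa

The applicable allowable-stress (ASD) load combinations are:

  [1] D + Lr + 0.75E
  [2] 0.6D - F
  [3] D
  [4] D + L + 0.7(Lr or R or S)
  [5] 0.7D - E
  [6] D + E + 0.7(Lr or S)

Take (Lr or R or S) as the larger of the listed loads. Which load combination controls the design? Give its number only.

Combination 6

(Lr or R or S) → S = 6.8 kPa; (Lr or S) → S = 6.8 kPa.
[1] 1.0(8.8) + 1.0(4.3) + 0.75(3.2) = 8.80 + 4.30 + 2.40 = 15.50
[2] 0.6(8.8) - 1.0(2.8) = 5.28 - 2.80 = 2.48
[3] 1.0(8.8) = 8.80
[4] 1.0(8.8) + 1.0(1.1) + 0.7(6.8) = 8.80 + 1.10 + 4.76 = 14.66
[5] 0.7(8.8) - 1.0(3.2) = 6.16 - 3.20 = 2.96
[6] 1.0(8.8) + 1.0(3.2) + 0.7(6.8) = 8.80 + 3.20 + 4.76 = 16.76
The largest value is 16.76 kPa from combination 6.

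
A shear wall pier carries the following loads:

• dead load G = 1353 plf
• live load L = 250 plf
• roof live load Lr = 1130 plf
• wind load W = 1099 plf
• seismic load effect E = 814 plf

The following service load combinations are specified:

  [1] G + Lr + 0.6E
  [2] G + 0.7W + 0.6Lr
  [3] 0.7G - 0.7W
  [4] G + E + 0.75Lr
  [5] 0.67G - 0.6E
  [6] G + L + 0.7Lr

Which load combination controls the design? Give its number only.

[1] 1.0(1353) + 1.0(1130) + 0.6(814) = 1353.0 + 1130.0 + 488.4 = 2971.4
[2] 1.0(1353) + 0.7(1099) + 0.6(1130) = 1353.0 + 769.3 + 678.0 = 2800.3
[3] 0.7(1353) - 0.7(1099) = 947.1 - 769.3 = 177.8
[4] 1.0(1353) + 1.0(814) + 0.75(1130) = 1353.0 + 814.0 + 847.5 = 3014.5
[5] 0.67(1353) - 0.6(814) = 906.5 - 488.4 = 418.1
[6] 1.0(1353) + 1.0(250) + 0.7(1130) = 1353.0 + 250.0 + 791.0 = 2394.0
The largest value is 3014.5 plf from combination 4.

Combination 4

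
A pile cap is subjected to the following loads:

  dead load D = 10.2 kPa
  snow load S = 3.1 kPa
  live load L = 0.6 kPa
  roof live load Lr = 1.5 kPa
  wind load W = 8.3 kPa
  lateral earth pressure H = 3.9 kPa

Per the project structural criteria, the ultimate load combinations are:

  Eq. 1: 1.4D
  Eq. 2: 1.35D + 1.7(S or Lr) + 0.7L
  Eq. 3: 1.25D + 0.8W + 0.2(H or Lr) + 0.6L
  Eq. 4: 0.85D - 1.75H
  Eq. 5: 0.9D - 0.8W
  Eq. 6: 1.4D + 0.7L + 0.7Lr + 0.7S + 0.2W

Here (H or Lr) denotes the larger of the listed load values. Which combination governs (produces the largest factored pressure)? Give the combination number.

Combination 3

(S or Lr) → S = 3.1 kPa; (H or Lr) → H = 3.9 kPa.
Eq. 1: 1.4(10.2) = 14.3
Eq. 2: 1.35(10.2) + 1.7(3.1) + 0.7(0.6) = 13.8 + 5.3 + 0.4 = 19.5
Eq. 3: 1.25(10.2) + 0.8(8.3) + 0.2(3.9) + 0.6(0.6) = 20.5
Eq. 4: 0.85(10.2) - 1.75(3.9) = 1.8
Eq. 5: 0.9(10.2) - 0.8(8.3) = 2.5
Eq. 6: 1.4(10.2) + 0.7(0.6) + 0.7(1.5) + 0.7(3.1) + 0.2(8.3) = 19.6
The largest value is 20.5 kPa from combination 3.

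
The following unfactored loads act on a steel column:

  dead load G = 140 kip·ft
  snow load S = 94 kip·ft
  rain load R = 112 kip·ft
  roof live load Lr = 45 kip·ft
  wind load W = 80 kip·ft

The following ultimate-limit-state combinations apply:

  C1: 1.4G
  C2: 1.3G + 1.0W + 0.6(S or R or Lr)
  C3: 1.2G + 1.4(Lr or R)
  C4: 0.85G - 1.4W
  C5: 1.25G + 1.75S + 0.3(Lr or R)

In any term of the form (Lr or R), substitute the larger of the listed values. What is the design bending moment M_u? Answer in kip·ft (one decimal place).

(S or R or Lr) → R = 112 kip·ft; (Lr or R) → R = 112 kip·ft.
C1: 1.4(140) = 196.0
C2: 1.3(140) + 1.0(80) + 0.6(112) = 182.0 + 80.0 + 67.2 = 329.2
C3: 1.2(140) + 1.4(112) = 168.0 + 156.8 = 324.8
C4: 0.85(140) - 1.4(80) = 119.0 - 112.0 = 7.0
C5: 1.25(140) + 1.75(94) + 0.3(112) = 175.0 + 164.5 + 33.6 = 373.1
The controlling combination is 5, giving 373.1 kip·ft.

373.1 kip·ft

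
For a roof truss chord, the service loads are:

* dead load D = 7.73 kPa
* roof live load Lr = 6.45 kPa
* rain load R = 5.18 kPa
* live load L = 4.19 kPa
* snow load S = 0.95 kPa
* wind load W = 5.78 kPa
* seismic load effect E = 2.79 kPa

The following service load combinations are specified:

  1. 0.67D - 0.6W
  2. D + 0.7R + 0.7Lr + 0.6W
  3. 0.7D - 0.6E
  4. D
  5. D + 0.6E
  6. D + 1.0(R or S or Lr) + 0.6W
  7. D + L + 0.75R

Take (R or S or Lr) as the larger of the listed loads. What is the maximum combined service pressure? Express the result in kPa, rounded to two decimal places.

(R or S or Lr) → Lr = 6.45 kPa.
1. 0.67(7.73) - 0.6(5.78) = 1.71
2. 1.0(7.73) + 0.7(5.18) + 0.7(6.45) + 0.6(5.78) = 19.34
3. 0.7(7.73) - 0.6(2.79) = 3.74
4. 1.0(7.73) = 7.73
5. 1.0(7.73) + 0.6(2.79) = 9.40
6. 1.0(7.73) + 1.0(6.45) + 0.6(5.78) = 17.65
7. 1.0(7.73) + 1.0(4.19) + 0.75(5.18) = 15.81
Combination 2 governs: p = 19.34 kPa.

19.34 kPa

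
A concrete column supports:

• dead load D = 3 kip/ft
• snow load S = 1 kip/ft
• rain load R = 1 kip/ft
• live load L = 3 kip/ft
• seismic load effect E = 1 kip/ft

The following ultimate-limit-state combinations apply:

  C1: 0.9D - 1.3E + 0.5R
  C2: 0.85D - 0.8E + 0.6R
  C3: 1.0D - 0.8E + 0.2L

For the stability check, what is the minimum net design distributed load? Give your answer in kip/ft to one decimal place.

1.9 kip/ft

C1: 0.9(3) - 1.3(1) + 0.5(1) = 2.7 - 1.3 + 0.5 = 1.9
C2: 0.85(3) - 0.8(1) + 0.6(1) = 2.6 - 0.8 + 0.6 = 2.4
C3: 1.0(3) - 0.8(1) + 0.2(3) = 3.0 - 0.8 + 0.6 = 2.8
Combination 1 gives the minimum: 1.9 kip/ft.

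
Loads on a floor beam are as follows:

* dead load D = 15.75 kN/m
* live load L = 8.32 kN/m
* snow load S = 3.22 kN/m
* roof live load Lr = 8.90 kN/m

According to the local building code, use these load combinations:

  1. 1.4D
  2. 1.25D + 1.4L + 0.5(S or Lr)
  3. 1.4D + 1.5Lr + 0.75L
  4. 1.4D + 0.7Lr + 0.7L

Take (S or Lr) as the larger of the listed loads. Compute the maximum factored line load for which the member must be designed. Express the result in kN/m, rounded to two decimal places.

41.64 kN/m

(S or Lr) → Lr = 8.90 kN/m.
1. 1.4(15.75) = 22.05
2. 1.25(15.75) + 1.4(8.32) + 0.5(8.90) = 19.69 + 11.65 + 4.45 = 35.79
3. 1.4(15.75) + 1.5(8.90) + 0.75(8.32) = 22.05 + 13.35 + 6.24 = 41.64
4. 1.4(15.75) + 0.7(8.90) + 0.7(8.32) = 22.05 + 6.23 + 5.82 = 34.10
The controlling combination is 3, giving 41.64 kN/m.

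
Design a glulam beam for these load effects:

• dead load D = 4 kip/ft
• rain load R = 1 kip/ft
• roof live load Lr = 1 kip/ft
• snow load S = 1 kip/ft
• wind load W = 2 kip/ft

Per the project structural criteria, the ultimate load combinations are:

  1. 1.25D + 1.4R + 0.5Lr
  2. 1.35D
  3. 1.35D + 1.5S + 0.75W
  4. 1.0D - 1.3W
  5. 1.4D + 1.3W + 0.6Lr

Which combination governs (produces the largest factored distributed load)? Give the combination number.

Combination 5

1. 1.25(4) + 1.4(1) + 0.5(1) = 6.9
2. 1.35(4) = 5.4
3. 1.35(4) + 1.5(1) + 0.75(2) = 8.4
4. 1.0(4) - 1.3(2) = 1.4
5. 1.4(4) + 1.3(2) + 0.6(1) = 8.8
The largest value is 8.8 kip/ft from combination 5.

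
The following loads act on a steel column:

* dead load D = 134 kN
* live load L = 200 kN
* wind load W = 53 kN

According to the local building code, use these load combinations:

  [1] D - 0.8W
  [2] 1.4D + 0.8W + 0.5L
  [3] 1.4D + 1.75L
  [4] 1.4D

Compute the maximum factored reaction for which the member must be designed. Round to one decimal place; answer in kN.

537.6 kN

[1] 1.0(134) - 0.8(53) = 134.0 - 42.4 = 91.6
[2] 1.4(134) + 0.8(53) + 0.5(200) = 187.6 + 42.4 + 100.0 = 330.0
[3] 1.4(134) + 1.75(200) = 187.6 + 350.0 = 537.6
[4] 1.4(134) = 187.6
Combination 3 governs: V_u = 537.6 kN.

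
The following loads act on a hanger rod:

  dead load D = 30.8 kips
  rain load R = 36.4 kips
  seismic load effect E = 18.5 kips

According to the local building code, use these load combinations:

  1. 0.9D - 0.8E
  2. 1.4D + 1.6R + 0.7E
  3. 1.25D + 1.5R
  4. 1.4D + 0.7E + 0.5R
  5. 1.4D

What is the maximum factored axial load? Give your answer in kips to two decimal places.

114.31 kips

1. 0.9(30.8) - 0.8(18.5) = 27.72 - 14.80 = 12.92
2. 1.4(30.8) + 1.6(36.4) + 0.7(18.5) = 43.12 + 58.24 + 12.95 = 114.31
3. 1.25(30.8) + 1.5(36.4) = 38.50 + 54.60 = 93.10
4. 1.4(30.8) + 0.7(18.5) + 0.5(36.4) = 43.12 + 12.95 + 18.20 = 74.27
5. 1.4(30.8) = 43.12
The controlling combination is 2, giving 114.31 kips.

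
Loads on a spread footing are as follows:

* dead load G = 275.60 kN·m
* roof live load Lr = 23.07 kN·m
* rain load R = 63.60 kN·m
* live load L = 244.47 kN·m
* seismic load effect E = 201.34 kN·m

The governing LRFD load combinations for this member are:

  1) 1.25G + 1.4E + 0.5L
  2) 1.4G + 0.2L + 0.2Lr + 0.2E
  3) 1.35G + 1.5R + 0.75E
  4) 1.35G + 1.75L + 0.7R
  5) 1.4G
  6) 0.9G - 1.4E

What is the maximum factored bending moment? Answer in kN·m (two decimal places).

1) 1.25(275.60) + 1.4(201.34) + 0.5(244.47) = 748.61
2) 1.4(275.60) + 0.2(244.47) + 0.2(23.07) + 0.2(201.34) = 479.62
3) 1.35(275.60) + 1.5(63.60) + 0.75(201.34) = 618.47
4) 1.35(275.60) + 1.75(244.47) + 0.7(63.60) = 844.40
5) 1.4(275.60) = 385.84
6) 0.9(275.60) - 1.4(201.34) = -33.84
Maximum is from combination 4.

844.40 kN·m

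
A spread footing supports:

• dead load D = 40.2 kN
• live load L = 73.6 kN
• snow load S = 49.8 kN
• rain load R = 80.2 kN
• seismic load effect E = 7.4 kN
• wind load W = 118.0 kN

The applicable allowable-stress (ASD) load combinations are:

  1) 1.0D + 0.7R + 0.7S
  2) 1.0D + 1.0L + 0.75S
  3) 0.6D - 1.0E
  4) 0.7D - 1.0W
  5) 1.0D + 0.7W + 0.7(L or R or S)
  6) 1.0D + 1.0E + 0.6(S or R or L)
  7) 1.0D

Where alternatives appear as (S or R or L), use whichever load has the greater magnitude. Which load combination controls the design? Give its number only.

(L or R or S) → R = 80.2 kN; (S or R or L) → R = 80.2 kN.
1) 1.0(40.2) + 0.7(80.2) + 0.7(49.8) = 40.20 + 56.14 + 34.86 = 131.20
2) 1.0(40.2) + 1.0(73.6) + 0.75(49.8) = 40.20 + 73.60 + 37.35 = 151.15
3) 0.6(40.2) - 1.0(7.4) = 24.12 - 7.40 = 16.72
4) 0.7(40.2) - 1.0(118.0) = 28.14 - 118.00 = -89.86
5) 1.0(40.2) + 0.7(118.0) + 0.7(80.2) = 40.20 + 82.60 + 56.14 = 178.94
6) 1.0(40.2) + 1.0(7.4) + 0.6(80.2) = 40.20 + 7.40 + 48.12 = 95.72
7) 1.0(40.2) = 40.20
The largest value is 178.94 kN from combination 5.

Combination 5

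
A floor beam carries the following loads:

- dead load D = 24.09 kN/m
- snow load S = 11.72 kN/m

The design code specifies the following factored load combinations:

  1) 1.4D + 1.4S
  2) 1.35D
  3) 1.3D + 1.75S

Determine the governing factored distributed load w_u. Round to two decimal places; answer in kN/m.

1) 1.4(24.09) + 1.4(11.72) = 50.13
2) 1.35(24.09) = 32.52
3) 1.3(24.09) + 1.75(11.72) = 51.83
The controlling combination is 3, giving 51.83 kN/m.

51.83 kN/m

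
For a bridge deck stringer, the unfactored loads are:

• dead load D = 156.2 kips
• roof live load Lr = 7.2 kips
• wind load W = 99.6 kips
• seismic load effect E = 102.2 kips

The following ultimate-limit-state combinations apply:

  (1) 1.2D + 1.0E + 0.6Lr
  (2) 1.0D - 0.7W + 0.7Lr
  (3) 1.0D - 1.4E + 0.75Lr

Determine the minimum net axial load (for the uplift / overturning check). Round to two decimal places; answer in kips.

(1) 1.2(156.2) + 1.0(102.2) + 0.6(7.2) = 187.44 + 102.20 + 4.32 = 293.96
(2) 1.0(156.2) - 0.7(99.6) + 0.7(7.2) = 156.20 - 69.72 + 5.04 = 91.52
(3) 1.0(156.2) - 1.4(102.2) + 0.75(7.2) = 156.20 - 143.08 + 5.40 = 18.52
Combination 3 gives the minimum: 18.52 kips.

18.52 kips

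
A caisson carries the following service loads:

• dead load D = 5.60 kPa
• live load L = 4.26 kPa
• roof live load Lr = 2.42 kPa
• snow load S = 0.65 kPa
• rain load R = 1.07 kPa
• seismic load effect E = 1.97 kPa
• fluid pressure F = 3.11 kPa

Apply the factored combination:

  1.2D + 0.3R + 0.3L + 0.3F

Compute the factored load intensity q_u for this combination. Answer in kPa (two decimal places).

1.2(5.60) + 0.3(1.07) + 0.3(4.26) + 0.3(3.11) = 9.25
q_u = 9.25 kPa.

9.25 kPa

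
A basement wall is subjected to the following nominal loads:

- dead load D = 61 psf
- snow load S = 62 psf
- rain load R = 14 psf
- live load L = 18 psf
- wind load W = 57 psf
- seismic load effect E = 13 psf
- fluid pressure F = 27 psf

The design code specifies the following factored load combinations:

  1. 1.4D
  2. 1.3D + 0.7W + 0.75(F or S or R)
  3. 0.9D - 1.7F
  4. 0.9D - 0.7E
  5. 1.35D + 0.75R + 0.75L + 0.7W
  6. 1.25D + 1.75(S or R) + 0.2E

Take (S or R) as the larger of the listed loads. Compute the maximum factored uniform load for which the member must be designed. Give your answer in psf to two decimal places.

(F or S or R) → S = 62 psf; (S or R) → S = 62 psf.
1. 1.4(61) = 85.40
2. 1.3(61) + 0.7(57) + 0.75(62) = 165.70
3. 0.9(61) - 1.7(27) = 9.00
4. 0.9(61) - 0.7(13) = 45.80
5. 1.35(61) + 0.75(14) + 0.75(18) + 0.7(57) = 146.25
6. 1.25(61) + 1.75(62) + 0.2(13) = 187.35
Maximum is from combination 6.

187.35 psf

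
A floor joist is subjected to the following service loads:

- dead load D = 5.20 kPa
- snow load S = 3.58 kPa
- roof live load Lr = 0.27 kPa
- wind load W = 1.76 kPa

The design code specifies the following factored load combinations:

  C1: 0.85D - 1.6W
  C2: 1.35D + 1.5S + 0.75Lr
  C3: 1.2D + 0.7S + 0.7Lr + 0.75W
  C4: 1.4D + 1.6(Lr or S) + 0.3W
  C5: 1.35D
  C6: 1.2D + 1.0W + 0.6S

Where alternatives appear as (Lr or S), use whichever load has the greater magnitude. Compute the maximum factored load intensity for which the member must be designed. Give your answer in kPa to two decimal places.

13.54 kPa

(Lr or S) → S = 3.58 kPa.
C1: 0.85(5.20) - 1.6(1.76) = 1.60
C2: 1.35(5.20) + 1.5(3.58) + 0.75(0.27) = 12.59
C3: 1.2(5.20) + 0.7(3.58) + 0.7(0.27) + 0.75(1.76) = 10.26
C4: 1.4(5.20) + 1.6(3.58) + 0.3(1.76) = 13.54
C5: 1.35(5.20) = 7.02
C6: 1.2(5.20) + 1.0(1.76) + 0.6(3.58) = 10.15
Maximum is from combination 4.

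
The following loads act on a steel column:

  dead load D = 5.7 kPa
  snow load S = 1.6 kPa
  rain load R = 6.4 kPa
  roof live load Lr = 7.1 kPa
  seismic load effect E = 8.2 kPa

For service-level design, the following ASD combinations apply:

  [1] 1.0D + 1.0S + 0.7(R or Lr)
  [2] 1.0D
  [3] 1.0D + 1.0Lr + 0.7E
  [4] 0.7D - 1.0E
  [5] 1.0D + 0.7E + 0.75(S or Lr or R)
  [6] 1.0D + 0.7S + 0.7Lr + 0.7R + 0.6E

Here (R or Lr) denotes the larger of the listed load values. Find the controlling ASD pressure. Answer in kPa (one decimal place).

(R or Lr) → Lr = 7.1 kPa; (S or Lr or R) → Lr = 7.1 kPa.
[1] 1.0(5.7) + 1.0(1.6) + 0.7(7.1) = 5.7 + 1.6 + 5.0 = 12.3
[2] 1.0(5.7) = 5.7
[3] 1.0(5.7) + 1.0(7.1) + 0.7(8.2) = 5.7 + 7.1 + 5.7 = 18.5
[4] 0.7(5.7) - 1.0(8.2) = 4.0 - 8.2 = -4.2
[5] 1.0(5.7) + 0.7(8.2) + 0.75(7.1) = 16.8
[6] 1.0(5.7) + 0.7(1.6) + 0.7(7.1) + 0.7(6.4) + 0.6(8.2) = 5.7 + 1.1 + 5.0 + 4.5 + 4.9 = 21.2
Combination 6 governs: p = 21.2 kPa.

21.2 kPa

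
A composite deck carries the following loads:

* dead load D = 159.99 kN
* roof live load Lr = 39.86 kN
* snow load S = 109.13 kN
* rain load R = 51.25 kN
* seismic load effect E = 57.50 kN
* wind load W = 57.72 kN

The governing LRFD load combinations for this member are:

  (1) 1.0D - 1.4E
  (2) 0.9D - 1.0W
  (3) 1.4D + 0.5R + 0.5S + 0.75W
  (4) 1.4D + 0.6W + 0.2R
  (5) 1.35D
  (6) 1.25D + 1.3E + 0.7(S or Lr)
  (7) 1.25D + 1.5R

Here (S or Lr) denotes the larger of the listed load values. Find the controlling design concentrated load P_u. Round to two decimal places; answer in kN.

(S or Lr) → S = 109.13 kN.
(1) 1.0(159.99) - 1.4(57.50) = 159.99 - 80.50 = 79.49
(2) 0.9(159.99) - 1.0(57.72) = 143.99 - 57.72 = 86.27
(3) 1.4(159.99) + 0.5(51.25) + 0.5(109.13) + 0.75(57.72) = 347.47
(4) 1.4(159.99) + 0.6(57.72) + 0.2(51.25) = 223.99 + 34.63 + 10.25 = 268.87
(5) 1.35(159.99) = 215.99
(6) 1.25(159.99) + 1.3(57.50) + 0.7(109.13) = 199.99 + 74.75 + 76.39 = 351.13
(7) 1.25(159.99) + 1.5(51.25) = 276.86
The controlling combination is 6, giving 351.13 kN.

351.13 kN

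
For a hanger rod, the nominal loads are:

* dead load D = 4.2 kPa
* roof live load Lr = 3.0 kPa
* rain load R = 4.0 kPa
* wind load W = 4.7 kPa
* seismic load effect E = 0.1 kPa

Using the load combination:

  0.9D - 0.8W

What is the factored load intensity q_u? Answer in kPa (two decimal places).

0.02 kPa

0.9(4.2) - 0.8(4.7) = 3.78 - 3.76 = 0.02
q_u = 0.02 kPa.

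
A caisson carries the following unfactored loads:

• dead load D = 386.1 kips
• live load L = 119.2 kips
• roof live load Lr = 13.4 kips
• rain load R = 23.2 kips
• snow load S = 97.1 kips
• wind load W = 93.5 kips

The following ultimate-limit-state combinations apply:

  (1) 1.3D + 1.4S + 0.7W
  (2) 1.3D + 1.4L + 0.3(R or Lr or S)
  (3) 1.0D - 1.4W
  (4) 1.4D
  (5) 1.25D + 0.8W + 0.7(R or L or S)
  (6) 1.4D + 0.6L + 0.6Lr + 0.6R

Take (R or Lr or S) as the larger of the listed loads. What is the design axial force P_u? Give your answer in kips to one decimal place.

703.3 kips

(R or Lr or S) → S = 97.1 kips; (R or L or S) → L = 119.2 kips.
(1) 1.3(386.1) + 1.4(97.1) + 0.7(93.5) = 703.3
(2) 1.3(386.1) + 1.4(119.2) + 0.3(97.1) = 697.9
(3) 1.0(386.1) - 1.4(93.5) = 255.2
(4) 1.4(386.1) = 540.5
(5) 1.25(386.1) + 0.8(93.5) + 0.7(119.2) = 640.9
(6) 1.4(386.1) + 0.6(119.2) + 0.6(13.4) + 0.6(23.2) = 634.0
Combination 1 governs: P_u = 703.3 kips.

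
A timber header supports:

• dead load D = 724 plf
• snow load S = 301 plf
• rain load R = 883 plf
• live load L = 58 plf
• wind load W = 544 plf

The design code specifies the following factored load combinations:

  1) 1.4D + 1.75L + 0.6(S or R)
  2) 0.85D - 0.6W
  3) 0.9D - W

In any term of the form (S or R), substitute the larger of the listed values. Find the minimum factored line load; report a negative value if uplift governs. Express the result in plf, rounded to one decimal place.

107.6 plf

(S or R) → R = 883 plf.
1) 1.4(724) + 1.75(58) + 0.6(883) = 1644.9
2) 0.85(724) - 0.6(544) = 289.0
3) 0.9(724) - 1.0(544) = 107.6
Combination 3 gives the minimum: 107.6 plf.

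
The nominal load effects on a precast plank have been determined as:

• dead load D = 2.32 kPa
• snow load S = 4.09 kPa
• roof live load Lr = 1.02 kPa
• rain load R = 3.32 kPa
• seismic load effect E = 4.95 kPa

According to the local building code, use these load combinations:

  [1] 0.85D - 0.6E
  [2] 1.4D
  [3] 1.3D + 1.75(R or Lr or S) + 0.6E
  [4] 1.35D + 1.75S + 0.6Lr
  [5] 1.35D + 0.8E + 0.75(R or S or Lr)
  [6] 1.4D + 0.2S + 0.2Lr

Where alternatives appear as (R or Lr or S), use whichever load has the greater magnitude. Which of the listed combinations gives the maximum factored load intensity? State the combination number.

Combination 3

(R or Lr or S) → S = 4.09 kPa; (R or S or Lr) → S = 4.09 kPa.
[1] 0.85(2.32) - 0.6(4.95) = -1.00
[2] 1.4(2.32) = 3.25
[3] 1.3(2.32) + 1.75(4.09) + 0.6(4.95) = 13.14
[4] 1.35(2.32) + 1.75(4.09) + 0.6(1.02) = 10.90
[5] 1.35(2.32) + 0.8(4.95) + 0.75(4.09) = 10.16
[6] 1.4(2.32) + 0.2(4.09) + 0.2(1.02) = 4.27
The largest value is 13.14 kPa from combination 3.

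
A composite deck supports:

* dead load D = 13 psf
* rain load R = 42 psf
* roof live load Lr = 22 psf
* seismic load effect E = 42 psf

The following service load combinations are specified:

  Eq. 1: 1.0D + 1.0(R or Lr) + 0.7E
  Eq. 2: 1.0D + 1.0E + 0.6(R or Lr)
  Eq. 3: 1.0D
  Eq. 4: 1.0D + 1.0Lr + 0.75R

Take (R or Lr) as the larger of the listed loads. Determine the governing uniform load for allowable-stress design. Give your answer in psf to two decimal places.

84.40 psf

(R or Lr) → R = 42 psf.
Eq. 1: 1.0(13) + 1.0(42) + 0.7(42) = 84.40
Eq. 2: 1.0(13) + 1.0(42) + 0.6(42) = 80.20
Eq. 3: 1.0(13) = 13.00
Eq. 4: 1.0(13) + 1.0(22) + 0.75(42) = 66.50
The controlling combination is 1, giving 84.40 psf.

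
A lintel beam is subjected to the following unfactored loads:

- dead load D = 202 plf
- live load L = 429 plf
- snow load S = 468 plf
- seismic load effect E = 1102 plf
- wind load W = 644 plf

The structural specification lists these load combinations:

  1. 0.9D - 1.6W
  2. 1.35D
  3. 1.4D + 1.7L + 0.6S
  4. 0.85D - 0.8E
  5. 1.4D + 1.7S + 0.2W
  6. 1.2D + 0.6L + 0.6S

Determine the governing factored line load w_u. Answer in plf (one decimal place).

1. 0.9(202) - 1.6(644) = 181.8 - 1030.4 = -848.6
2. 1.35(202) = 272.7
3. 1.4(202) + 1.7(429) + 0.6(468) = 282.8 + 729.3 + 280.8 = 1292.9
4. 0.85(202) - 0.8(1102) = 171.7 - 881.6 = -709.9
5. 1.4(202) + 1.7(468) + 0.2(644) = 282.8 + 795.6 + 128.8 = 1207.2
6. 1.2(202) + 0.6(429) + 0.6(468) = 242.4 + 257.4 + 280.8 = 780.6
The controlling combination is 3, giving 1292.9 plf.

1292.9 plf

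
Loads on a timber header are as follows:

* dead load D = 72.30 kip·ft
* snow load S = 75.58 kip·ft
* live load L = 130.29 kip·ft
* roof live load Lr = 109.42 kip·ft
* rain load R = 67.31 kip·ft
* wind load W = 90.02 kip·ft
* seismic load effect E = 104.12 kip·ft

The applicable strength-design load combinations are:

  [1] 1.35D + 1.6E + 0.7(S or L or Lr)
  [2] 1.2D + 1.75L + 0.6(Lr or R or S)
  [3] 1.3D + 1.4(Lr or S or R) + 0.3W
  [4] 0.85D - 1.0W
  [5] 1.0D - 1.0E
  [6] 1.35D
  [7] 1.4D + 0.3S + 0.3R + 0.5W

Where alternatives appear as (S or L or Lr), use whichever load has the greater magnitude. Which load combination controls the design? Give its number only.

Combination 2

(S or L or Lr) → L = 130.29 kip·ft; (Lr or R or S) → Lr = 109.42 kip·ft; (Lr or S or R) → Lr = 109.42 kip·ft.
[1] 1.35(72.30) + 1.6(104.12) + 0.7(130.29) = 97.61 + 166.59 + 91.20 = 355.40
[2] 1.2(72.30) + 1.75(130.29) + 0.6(109.42) = 86.76 + 228.01 + 65.65 = 380.42
[3] 1.3(72.30) + 1.4(109.42) + 0.3(90.02) = 274.18
[4] 0.85(72.30) - 1.0(90.02) = -28.57
[5] 1.0(72.30) - 1.0(104.12) = 72.30 - 104.12 = -31.82
[6] 1.35(72.30) = 97.61
[7] 1.4(72.30) + 0.3(75.58) + 0.3(67.31) + 0.5(90.02) = 189.10
The largest value is 380.42 kip·ft from combination 2.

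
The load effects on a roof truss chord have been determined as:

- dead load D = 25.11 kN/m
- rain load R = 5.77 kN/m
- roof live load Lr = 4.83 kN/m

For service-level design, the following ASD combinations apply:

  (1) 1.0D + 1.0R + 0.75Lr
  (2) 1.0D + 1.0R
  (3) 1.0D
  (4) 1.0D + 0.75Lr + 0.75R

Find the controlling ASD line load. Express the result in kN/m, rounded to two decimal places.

(1) 1.0(25.11) + 1.0(5.77) + 0.75(4.83) = 34.50
(2) 1.0(25.11) + 1.0(5.77) = 30.88
(3) 1.0(25.11) = 25.11
(4) 1.0(25.11) + 0.75(4.83) + 0.75(5.77) = 33.06
Maximum is from combination 1.

34.50 kN/m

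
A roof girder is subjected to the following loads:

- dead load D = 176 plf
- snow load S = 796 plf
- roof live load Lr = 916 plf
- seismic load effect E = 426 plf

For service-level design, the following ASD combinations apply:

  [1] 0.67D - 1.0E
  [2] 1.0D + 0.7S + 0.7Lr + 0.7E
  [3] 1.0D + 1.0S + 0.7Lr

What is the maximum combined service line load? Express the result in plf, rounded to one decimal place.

1672.6 plf

[1] 0.67(176) - 1.0(426) = 117.9 - 426.0 = -308.1
[2] 1.0(176) + 0.7(796) + 0.7(916) + 0.7(426) = 176.0 + 557.2 + 641.2 + 298.2 = 1672.6
[3] 1.0(176) + 1.0(796) + 0.7(916) = 176.0 + 796.0 + 641.2 = 1613.2
Maximum is from combination 2.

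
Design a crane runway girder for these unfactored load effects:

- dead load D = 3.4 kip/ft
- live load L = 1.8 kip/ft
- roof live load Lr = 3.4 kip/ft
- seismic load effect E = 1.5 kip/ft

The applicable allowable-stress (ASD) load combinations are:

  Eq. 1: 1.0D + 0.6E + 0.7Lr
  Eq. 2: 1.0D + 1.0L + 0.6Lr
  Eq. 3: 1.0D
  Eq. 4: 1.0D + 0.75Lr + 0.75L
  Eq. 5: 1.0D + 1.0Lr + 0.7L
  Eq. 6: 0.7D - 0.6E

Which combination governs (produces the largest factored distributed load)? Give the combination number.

Eq. 1: 1.0(3.4) + 0.6(1.5) + 0.7(3.4) = 3.4 + 0.9 + 2.4 = 6.7
Eq. 2: 1.0(3.4) + 1.0(1.8) + 0.6(3.4) = 3.4 + 1.8 + 2.0 = 7.2
Eq. 3: 1.0(3.4) = 3.4
Eq. 4: 1.0(3.4) + 0.75(3.4) + 0.75(1.8) = 7.3
Eq. 5: 1.0(3.4) + 1.0(3.4) + 0.7(1.8) = 3.4 + 3.4 + 1.3 = 8.1
Eq. 6: 0.7(3.4) - 0.6(1.5) = 2.4 - 0.9 = 1.5
The largest value is 8.1 kip/ft from combination 5.

Combination 5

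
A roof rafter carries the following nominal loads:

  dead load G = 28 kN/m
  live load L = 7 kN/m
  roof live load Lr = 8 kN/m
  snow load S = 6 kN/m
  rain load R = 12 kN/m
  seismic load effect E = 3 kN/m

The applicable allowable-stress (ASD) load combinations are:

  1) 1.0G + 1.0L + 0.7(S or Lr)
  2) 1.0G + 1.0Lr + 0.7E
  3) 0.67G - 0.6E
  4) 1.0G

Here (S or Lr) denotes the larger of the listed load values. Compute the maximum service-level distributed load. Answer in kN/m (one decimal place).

(S or Lr) → Lr = 8 kN/m.
1) 1.0(28) + 1.0(7) + 0.7(8) = 40.6
2) 1.0(28) + 1.0(8) + 0.7(3) = 38.1
3) 0.67(28) - 0.6(3) = 17.0
4) 1.0(28) = 28.0
Combination 1 governs: w = 40.6 kN/m.

40.6 kN/m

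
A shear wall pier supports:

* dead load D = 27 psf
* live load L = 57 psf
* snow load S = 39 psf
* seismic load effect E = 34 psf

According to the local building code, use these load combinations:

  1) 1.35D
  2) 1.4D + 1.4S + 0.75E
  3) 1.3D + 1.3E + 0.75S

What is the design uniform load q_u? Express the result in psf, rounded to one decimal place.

117.9 psf

1) 1.35(27) = 36.5
2) 1.4(27) + 1.4(39) + 0.75(34) = 37.8 + 54.6 + 25.5 = 117.9
3) 1.3(27) + 1.3(34) + 0.75(39) = 35.1 + 44.2 + 29.3 = 108.6
Combination 2 governs: q_u = 117.9 psf.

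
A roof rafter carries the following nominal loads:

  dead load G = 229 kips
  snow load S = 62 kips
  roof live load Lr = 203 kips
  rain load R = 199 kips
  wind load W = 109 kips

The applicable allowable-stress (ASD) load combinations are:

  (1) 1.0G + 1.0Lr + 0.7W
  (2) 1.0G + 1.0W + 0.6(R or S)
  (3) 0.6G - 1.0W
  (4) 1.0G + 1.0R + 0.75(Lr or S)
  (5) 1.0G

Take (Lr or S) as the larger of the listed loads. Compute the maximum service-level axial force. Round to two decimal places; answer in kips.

580.25 kips

(R or S) → R = 199 kips; (Lr or S) → Lr = 203 kips.
(1) 1.0(229) + 1.0(203) + 0.7(109) = 229.00 + 203.00 + 76.30 = 508.30
(2) 1.0(229) + 1.0(109) + 0.6(199) = 229.00 + 109.00 + 119.40 = 457.40
(3) 0.6(229) - 1.0(109) = 137.40 - 109.00 = 28.40
(4) 1.0(229) + 1.0(199) + 0.75(203) = 229.00 + 199.00 + 152.25 = 580.25
(5) 1.0(229) = 229.00
Maximum is from combination 4.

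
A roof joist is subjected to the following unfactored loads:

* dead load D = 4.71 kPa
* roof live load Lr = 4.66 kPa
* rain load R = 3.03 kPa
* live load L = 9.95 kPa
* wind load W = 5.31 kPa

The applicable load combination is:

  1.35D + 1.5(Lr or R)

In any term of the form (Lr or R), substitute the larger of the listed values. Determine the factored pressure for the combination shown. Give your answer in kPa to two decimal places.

(Lr or R) → Lr = 4.66 kPa.
1.35(4.71) + 1.5(4.66) = 6.36 + 6.99 = 13.35
p_u = 13.35 kPa.

13.35 kPa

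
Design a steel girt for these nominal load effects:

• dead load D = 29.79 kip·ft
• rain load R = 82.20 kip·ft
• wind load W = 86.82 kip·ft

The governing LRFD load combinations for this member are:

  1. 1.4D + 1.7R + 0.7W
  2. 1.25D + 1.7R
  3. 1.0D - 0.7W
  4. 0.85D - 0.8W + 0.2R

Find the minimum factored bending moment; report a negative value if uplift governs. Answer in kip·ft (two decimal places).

-30.98 kip·ft

1. 1.4(29.79) + 1.7(82.20) + 0.7(86.82) = 242.22
2. 1.25(29.79) + 1.7(82.20) = 176.98
3. 1.0(29.79) - 0.7(86.82) = -30.98
4. 0.85(29.79) - 0.8(86.82) + 0.2(82.20) = -27.69
Combination 3 gives the minimum: -30.98 kip·ft.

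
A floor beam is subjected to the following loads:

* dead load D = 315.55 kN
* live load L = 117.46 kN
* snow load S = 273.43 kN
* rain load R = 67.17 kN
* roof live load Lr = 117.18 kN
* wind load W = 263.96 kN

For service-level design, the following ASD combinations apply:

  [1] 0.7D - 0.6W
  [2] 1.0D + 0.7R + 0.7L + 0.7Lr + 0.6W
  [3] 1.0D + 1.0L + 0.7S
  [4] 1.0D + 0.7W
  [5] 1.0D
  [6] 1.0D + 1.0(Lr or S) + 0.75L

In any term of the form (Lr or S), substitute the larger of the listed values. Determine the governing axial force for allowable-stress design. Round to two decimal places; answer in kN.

(Lr or S) → S = 273.43 kN.
[1] 0.7(315.55) - 0.6(263.96) = 62.51
[2] 1.0(315.55) + 0.7(67.17) + 0.7(117.46) + 0.7(117.18) + 0.6(263.96) = 685.19
[3] 1.0(315.55) + 1.0(117.46) + 0.7(273.43) = 624.41
[4] 1.0(315.55) + 0.7(263.96) = 500.32
[5] 1.0(315.55) = 315.55
[6] 1.0(315.55) + 1.0(273.43) + 0.75(117.46) = 677.08
The controlling combination is 2, giving 685.19 kN.

685.19 kN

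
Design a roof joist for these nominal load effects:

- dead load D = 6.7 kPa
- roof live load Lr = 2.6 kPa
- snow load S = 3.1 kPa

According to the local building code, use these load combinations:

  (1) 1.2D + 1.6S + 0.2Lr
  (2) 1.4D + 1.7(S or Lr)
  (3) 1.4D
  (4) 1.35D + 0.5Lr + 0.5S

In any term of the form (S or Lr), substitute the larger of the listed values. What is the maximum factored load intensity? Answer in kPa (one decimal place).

(S or Lr) → S = 3.1 kPa.
(1) 1.2(6.7) + 1.6(3.1) + 0.2(2.6) = 13.5
(2) 1.4(6.7) + 1.7(3.1) = 14.7
(3) 1.4(6.7) = 9.4
(4) 1.35(6.7) + 0.5(2.6) + 0.5(3.1) = 11.9
The controlling combination is 2, giving 14.7 kPa.

14.7 kPa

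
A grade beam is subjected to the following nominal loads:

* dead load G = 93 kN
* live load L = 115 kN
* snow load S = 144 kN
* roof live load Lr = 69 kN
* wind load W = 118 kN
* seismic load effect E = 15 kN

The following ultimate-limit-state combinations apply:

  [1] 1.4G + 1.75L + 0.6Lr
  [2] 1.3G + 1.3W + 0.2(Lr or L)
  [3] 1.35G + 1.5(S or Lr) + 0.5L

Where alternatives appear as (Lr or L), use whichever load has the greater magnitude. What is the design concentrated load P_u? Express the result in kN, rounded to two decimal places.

399.05 kN

(Lr or L) → L = 115 kN; (S or Lr) → S = 144 kN.
[1] 1.4(93) + 1.75(115) + 0.6(69) = 130.20 + 201.25 + 41.40 = 372.85
[2] 1.3(93) + 1.3(118) + 0.2(115) = 120.90 + 153.40 + 23.00 = 297.30
[3] 1.35(93) + 1.5(144) + 0.5(115) = 125.55 + 216.00 + 57.50 = 399.05
The controlling combination is 3, giving 399.05 kN.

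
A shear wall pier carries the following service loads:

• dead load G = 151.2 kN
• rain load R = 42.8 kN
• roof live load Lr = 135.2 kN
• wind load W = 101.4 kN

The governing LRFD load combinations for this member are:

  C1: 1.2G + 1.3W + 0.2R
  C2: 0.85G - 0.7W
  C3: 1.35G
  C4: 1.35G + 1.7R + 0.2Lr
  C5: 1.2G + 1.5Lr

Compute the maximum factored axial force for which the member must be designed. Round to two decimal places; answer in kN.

384.24 kN

C1: 1.2(151.2) + 1.3(101.4) + 0.2(42.8) = 181.44 + 131.82 + 8.56 = 321.82
C2: 0.85(151.2) - 0.7(101.4) = 128.52 - 70.98 = 57.54
C3: 1.35(151.2) = 204.12
C4: 1.35(151.2) + 1.7(42.8) + 0.2(135.2) = 204.12 + 72.76 + 27.04 = 303.92
C5: 1.2(151.2) + 1.5(135.2) = 181.44 + 202.80 = 384.24
Combination 5 governs: N_u = 384.24 kN.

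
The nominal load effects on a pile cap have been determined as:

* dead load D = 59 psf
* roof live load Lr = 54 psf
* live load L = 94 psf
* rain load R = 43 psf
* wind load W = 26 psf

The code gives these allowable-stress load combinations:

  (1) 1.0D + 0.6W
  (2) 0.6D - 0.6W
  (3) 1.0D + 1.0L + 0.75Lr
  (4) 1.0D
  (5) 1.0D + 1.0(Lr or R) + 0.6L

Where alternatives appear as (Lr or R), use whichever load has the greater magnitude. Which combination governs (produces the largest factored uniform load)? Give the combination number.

(Lr or R) → Lr = 54 psf.
(1) 1.0(59) + 0.6(26) = 59.00 + 15.60 = 74.60
(2) 0.6(59) - 0.6(26) = 35.40 - 15.60 = 19.80
(3) 1.0(59) + 1.0(94) + 0.75(54) = 59.00 + 94.00 + 40.50 = 193.50
(4) 1.0(59) = 59.00
(5) 1.0(59) + 1.0(54) + 0.6(94) = 59.00 + 54.00 + 56.40 = 169.40
The largest value is 193.50 psf from combination 3.

Combination 3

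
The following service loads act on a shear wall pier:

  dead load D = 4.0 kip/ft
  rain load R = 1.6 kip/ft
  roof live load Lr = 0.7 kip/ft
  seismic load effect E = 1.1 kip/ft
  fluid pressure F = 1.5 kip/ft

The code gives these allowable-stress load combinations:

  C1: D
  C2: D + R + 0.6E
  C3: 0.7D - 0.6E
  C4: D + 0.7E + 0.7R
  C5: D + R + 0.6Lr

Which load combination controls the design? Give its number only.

Combination 2

C1: 1.0(4.0) = 4.00
C2: 1.0(4.0) + 1.0(1.6) + 0.6(1.1) = 4.00 + 1.60 + 0.66 = 6.26
C3: 0.7(4.0) - 0.6(1.1) = 2.80 - 0.66 = 2.14
C4: 1.0(4.0) + 0.7(1.1) + 0.7(1.6) = 4.00 + 0.77 + 1.12 = 5.89
C5: 1.0(4.0) + 1.0(1.6) + 0.6(0.7) = 4.00 + 1.60 + 0.42 = 6.02
The largest value is 6.26 kip/ft from combination 2.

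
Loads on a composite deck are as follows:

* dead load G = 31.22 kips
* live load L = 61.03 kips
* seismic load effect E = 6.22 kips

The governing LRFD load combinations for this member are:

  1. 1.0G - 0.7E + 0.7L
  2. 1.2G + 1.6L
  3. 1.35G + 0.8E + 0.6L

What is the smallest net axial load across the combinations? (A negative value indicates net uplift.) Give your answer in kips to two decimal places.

1. 1.0(31.22) - 0.7(6.22) + 0.7(61.03) = 31.22 - 4.35 + 42.72 = 69.59
2. 1.2(31.22) + 1.6(61.03) = 37.46 + 97.65 = 135.11
3. 1.35(31.22) + 0.8(6.22) + 0.6(61.03) = 83.74
Combination 1 gives the minimum: 69.59 kips.

69.59 kips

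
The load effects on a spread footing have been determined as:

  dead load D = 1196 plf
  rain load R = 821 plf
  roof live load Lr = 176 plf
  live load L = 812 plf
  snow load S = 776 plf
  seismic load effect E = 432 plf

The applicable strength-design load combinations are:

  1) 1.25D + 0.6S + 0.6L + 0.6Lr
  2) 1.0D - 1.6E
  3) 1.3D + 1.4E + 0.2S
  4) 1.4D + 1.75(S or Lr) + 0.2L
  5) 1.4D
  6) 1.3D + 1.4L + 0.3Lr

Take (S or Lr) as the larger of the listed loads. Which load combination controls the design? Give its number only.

Combination 4

(S or Lr) → S = 776 plf.
1) 1.25(1196) + 0.6(776) + 0.6(812) + 0.6(176) = 1495.0 + 465.6 + 487.2 + 105.6 = 2553.4
2) 1.0(1196) - 1.6(432) = 1196.0 - 691.2 = 504.8
3) 1.3(1196) + 1.4(432) + 0.2(776) = 1554.8 + 604.8 + 155.2 = 2314.8
4) 1.4(1196) + 1.75(776) + 0.2(812) = 1674.4 + 1358.0 + 162.4 = 3194.8
5) 1.4(1196) = 1674.4
6) 1.3(1196) + 1.4(812) + 0.3(176) = 1554.8 + 1136.8 + 52.8 = 2744.4
The largest value is 3194.8 plf from combination 4.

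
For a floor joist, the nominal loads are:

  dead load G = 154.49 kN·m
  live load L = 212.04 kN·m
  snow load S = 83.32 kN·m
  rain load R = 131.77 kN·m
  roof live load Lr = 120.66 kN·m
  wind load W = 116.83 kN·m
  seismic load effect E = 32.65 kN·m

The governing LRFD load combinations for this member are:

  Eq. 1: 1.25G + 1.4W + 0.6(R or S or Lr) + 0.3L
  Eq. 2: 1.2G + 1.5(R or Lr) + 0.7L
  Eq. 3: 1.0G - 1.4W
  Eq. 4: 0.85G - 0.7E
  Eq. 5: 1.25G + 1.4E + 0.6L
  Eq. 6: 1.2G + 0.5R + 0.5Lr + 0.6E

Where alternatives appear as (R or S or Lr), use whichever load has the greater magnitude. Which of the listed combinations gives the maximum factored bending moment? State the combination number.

(R or S or Lr) → R = 131.77 kN·m; (R or Lr) → R = 131.77 kN·m.
Eq. 1: 1.25(154.49) + 1.4(116.83) + 0.6(131.77) + 0.3(212.04) = 499.35
Eq. 2: 1.2(154.49) + 1.5(131.77) + 0.7(212.04) = 531.47
Eq. 3: 1.0(154.49) - 1.4(116.83) = 154.49 - 163.56 = -9.07
Eq. 4: 0.85(154.49) - 0.7(32.65) = 131.32 - 22.86 = 108.46
Eq. 5: 1.25(154.49) + 1.4(32.65) + 0.6(212.04) = 366.05
Eq. 6: 1.2(154.49) + 0.5(131.77) + 0.5(120.66) + 0.6(32.65) = 331.19
The largest value is 531.47 kN·m from combination 2.

Combination 2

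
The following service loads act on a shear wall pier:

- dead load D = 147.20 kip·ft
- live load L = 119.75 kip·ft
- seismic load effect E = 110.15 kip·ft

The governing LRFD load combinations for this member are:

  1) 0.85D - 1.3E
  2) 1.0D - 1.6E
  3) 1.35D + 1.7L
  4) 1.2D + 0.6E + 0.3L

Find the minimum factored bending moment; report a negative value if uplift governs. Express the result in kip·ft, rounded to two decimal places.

1) 0.85(147.20) - 1.3(110.15) = -18.08
2) 1.0(147.20) - 1.6(110.15) = -29.04
3) 1.35(147.20) + 1.7(119.75) = 402.30
4) 1.2(147.20) + 0.6(110.15) + 0.3(119.75) = 278.66
Combination 2 gives the minimum: -29.04 kip·ft.

-29.04 kip·ft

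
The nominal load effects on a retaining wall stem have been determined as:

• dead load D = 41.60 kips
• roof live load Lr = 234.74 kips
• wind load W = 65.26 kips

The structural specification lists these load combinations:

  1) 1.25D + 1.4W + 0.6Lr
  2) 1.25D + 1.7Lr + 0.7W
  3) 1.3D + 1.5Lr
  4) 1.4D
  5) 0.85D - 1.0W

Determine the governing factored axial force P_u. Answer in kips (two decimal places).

496.74 kips

1) 1.25(41.60) + 1.4(65.26) + 0.6(234.74) = 284.21
2) 1.25(41.60) + 1.7(234.74) + 0.7(65.26) = 52.00 + 399.06 + 45.68 = 496.74
3) 1.3(41.60) + 1.5(234.74) = 54.08 + 352.11 = 406.19
4) 1.4(41.60) = 58.24
5) 0.85(41.60) - 1.0(65.26) = 35.36 - 65.26 = -29.90
The controlling combination is 2, giving 496.74 kips.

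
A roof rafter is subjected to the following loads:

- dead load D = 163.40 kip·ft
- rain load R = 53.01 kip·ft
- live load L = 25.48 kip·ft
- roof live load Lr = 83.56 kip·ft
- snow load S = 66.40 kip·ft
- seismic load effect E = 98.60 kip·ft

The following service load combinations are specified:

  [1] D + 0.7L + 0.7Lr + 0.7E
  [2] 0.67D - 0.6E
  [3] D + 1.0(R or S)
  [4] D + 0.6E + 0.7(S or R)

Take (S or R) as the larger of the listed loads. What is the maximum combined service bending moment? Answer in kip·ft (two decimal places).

308.75 kip·ft

(R or S) → S = 66.40 kip·ft; (S or R) → S = 66.40 kip·ft.
[1] 1.0(163.40) + 0.7(25.48) + 0.7(83.56) + 0.7(98.60) = 308.75
[2] 0.67(163.40) - 0.6(98.60) = 50.32
[3] 1.0(163.40) + 1.0(66.40) = 229.80
[4] 1.0(163.40) + 0.6(98.60) + 0.7(66.40) = 269.04
The controlling combination is 1, giving 308.75 kip·ft.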